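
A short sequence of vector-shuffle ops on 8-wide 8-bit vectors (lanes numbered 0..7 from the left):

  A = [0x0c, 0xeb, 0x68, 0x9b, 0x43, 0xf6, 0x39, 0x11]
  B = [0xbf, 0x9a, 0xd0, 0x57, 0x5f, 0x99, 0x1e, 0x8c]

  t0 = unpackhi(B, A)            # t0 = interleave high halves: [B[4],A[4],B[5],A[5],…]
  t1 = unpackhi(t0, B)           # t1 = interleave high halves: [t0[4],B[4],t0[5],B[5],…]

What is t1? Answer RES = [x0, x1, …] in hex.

→ t0 |5f|43|99|f6|1e|39|8c|11|
→ t1 |1e|5f|39|99|8c|1e|11|8c|

RES = [0x1e, 0x5f, 0x39, 0x99, 0x8c, 0x1e, 0x11, 0x8c]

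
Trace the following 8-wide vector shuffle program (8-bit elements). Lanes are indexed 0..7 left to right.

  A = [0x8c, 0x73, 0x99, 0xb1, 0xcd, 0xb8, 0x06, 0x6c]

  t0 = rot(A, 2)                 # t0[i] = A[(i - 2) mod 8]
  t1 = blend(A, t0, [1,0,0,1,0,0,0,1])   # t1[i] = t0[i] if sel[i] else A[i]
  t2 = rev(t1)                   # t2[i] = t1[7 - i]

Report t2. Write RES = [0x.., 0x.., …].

RES = [ 0xb8  0x06  0xb8  0xcd  0x73  0x99  0x73  0x06 ]

t0 = [0x06, 0x6c, 0x8c, 0x73, 0x99, 0xb1, 0xcd, 0xb8]
t1 = [0x06, 0x73, 0x99, 0x73, 0xcd, 0xb8, 0x06, 0xb8]
t2 = [0xb8, 0x06, 0xb8, 0xcd, 0x73, 0x99, 0x73, 0x06]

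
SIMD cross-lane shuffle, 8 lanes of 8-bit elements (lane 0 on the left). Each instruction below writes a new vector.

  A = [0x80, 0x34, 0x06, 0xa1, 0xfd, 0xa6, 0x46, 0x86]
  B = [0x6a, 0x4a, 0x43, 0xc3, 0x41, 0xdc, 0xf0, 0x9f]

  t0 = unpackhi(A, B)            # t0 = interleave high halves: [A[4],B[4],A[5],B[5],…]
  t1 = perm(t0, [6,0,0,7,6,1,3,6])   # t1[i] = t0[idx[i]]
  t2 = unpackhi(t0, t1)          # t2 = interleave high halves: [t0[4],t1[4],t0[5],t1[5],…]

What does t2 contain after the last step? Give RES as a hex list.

→ t0 |fd|41|a6|dc|46|f0|86|9f|
→ t1 |86|fd|fd|9f|86|41|dc|86|
→ t2 |46|86|f0|41|86|dc|9f|86|

RES = [0x46, 0x86, 0xf0, 0x41, 0x86, 0xdc, 0x9f, 0x86]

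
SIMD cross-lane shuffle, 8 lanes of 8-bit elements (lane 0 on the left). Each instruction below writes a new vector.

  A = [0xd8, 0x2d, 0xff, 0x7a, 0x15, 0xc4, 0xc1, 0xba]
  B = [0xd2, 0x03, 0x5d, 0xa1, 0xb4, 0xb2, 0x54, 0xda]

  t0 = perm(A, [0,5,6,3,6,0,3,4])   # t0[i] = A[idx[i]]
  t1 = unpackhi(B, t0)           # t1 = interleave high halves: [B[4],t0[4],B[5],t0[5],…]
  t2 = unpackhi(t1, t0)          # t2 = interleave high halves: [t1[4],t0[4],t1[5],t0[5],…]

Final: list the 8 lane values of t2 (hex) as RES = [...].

t0 = [0xd8, 0xc4, 0xc1, 0x7a, 0xc1, 0xd8, 0x7a, 0x15]
t1 = [0xb4, 0xc1, 0xb2, 0xd8, 0x54, 0x7a, 0xda, 0x15]
t2 = [0x54, 0xc1, 0x7a, 0xd8, 0xda, 0x7a, 0x15, 0x15]

RES = [ 0x54  0xc1  0x7a  0xd8  0xda  0x7a  0x15  0x15 ]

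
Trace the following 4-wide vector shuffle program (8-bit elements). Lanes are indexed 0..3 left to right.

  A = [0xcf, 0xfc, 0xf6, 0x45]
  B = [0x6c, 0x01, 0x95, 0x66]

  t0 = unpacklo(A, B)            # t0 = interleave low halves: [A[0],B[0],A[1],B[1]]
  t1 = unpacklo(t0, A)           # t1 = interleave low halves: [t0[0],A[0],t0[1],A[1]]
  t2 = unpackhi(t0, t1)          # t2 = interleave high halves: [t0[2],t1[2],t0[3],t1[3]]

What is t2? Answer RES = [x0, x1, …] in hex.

RES = [0xfc, 0x6c, 0x01, 0xfc]

  t0: cf 6c fc 01
  t1: cf cf 6c fc
  t2: fc 6c 01 fc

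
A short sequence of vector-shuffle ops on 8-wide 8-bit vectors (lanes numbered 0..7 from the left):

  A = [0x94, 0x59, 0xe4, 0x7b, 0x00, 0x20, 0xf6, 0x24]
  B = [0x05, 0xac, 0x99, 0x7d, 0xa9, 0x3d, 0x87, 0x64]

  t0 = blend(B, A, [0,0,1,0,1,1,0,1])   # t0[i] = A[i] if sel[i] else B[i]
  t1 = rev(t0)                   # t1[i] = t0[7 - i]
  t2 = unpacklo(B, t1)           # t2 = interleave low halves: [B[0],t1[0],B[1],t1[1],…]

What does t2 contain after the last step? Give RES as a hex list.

RES = [ 0x05  0x24  0xac  0x87  0x99  0x20  0x7d  0x00 ]

t0 = [0x05, 0xac, 0xe4, 0x7d, 0x00, 0x20, 0x87, 0x24]
t1 = [0x24, 0x87, 0x20, 0x00, 0x7d, 0xe4, 0xac, 0x05]
t2 = [0x05, 0x24, 0xac, 0x87, 0x99, 0x20, 0x7d, 0x00]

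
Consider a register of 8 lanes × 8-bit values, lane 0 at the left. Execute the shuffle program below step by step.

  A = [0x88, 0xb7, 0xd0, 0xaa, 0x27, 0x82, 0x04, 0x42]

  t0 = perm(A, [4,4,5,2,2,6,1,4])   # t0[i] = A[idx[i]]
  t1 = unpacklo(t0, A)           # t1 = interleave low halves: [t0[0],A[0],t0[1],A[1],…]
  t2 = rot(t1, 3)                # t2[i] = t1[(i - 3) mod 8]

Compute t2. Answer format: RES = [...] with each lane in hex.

t0 = [0x27, 0x27, 0x82, 0xd0, 0xd0, 0x04, 0xb7, 0x27]
t1 = [0x27, 0x88, 0x27, 0xb7, 0x82, 0xd0, 0xd0, 0xaa]
t2 = [0xd0, 0xd0, 0xaa, 0x27, 0x88, 0x27, 0xb7, 0x82]

RES = [0xd0, 0xd0, 0xaa, 0x27, 0x88, 0x27, 0xb7, 0x82]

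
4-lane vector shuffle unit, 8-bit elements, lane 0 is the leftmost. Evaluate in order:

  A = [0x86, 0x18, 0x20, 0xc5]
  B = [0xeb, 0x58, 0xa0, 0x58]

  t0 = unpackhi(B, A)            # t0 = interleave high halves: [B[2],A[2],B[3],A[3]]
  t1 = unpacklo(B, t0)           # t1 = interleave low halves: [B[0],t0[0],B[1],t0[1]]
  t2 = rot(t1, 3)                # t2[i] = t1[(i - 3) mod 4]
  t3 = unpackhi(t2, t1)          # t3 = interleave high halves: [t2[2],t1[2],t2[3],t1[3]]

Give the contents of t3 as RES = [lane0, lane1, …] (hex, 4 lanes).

  t0: a0 20 58 c5
  t1: eb a0 58 20
  t2: a0 58 20 eb
  t3: 20 58 eb 20

RES = [ 0x20  0x58  0xeb  0x20 ]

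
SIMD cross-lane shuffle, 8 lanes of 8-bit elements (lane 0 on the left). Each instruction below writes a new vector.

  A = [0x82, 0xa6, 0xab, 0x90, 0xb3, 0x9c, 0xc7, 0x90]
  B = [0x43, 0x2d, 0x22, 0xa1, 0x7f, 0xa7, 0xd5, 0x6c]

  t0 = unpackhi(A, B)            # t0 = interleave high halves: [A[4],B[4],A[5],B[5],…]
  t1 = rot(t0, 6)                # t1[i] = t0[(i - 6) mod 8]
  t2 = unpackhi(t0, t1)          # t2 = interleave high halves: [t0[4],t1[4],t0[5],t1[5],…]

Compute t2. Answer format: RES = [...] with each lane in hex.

RES = [0xc7, 0x90, 0xd5, 0x6c, 0x90, 0xb3, 0x6c, 0x7f]

  t0: b3 7f 9c a7 c7 d5 90 6c
  t1: 9c a7 c7 d5 90 6c b3 7f
  t2: c7 90 d5 6c 90 b3 6c 7f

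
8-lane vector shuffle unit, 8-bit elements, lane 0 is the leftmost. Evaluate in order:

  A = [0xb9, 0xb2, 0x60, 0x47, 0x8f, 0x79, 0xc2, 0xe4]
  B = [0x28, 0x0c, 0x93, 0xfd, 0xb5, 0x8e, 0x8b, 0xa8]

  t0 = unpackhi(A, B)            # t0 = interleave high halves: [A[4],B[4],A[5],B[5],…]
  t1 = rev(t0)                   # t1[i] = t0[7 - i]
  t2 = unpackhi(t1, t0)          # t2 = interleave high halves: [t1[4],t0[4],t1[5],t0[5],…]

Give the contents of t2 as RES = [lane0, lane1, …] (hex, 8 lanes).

RES = [0x8e, 0xc2, 0x79, 0x8b, 0xb5, 0xe4, 0x8f, 0xa8]

t0 = [0x8f, 0xb5, 0x79, 0x8e, 0xc2, 0x8b, 0xe4, 0xa8]
t1 = [0xa8, 0xe4, 0x8b, 0xc2, 0x8e, 0x79, 0xb5, 0x8f]
t2 = [0x8e, 0xc2, 0x79, 0x8b, 0xb5, 0xe4, 0x8f, 0xa8]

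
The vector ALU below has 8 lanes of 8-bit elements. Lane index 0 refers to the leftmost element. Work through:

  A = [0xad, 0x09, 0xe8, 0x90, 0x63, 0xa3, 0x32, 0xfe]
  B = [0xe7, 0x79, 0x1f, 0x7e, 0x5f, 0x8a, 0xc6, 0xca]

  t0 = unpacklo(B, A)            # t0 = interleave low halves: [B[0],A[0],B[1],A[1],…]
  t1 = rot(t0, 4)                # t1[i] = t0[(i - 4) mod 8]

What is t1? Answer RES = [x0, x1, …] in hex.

RES = [0x1f, 0xe8, 0x7e, 0x90, 0xe7, 0xad, 0x79, 0x09]

  t0: e7 ad 79 09 1f e8 7e 90
  t1: 1f e8 7e 90 e7 ad 79 09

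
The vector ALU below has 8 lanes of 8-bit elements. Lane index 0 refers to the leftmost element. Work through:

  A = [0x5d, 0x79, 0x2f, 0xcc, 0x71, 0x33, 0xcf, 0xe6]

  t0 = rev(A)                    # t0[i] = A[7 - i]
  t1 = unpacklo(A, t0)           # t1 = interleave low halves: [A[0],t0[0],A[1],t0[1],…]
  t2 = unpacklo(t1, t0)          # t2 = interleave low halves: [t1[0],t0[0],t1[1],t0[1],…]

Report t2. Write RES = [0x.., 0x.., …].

RES = [0x5d, 0xe6, 0xe6, 0xcf, 0x79, 0x33, 0xcf, 0x71]

  t0: e6 cf 33 71 cc 2f 79 5d
  t1: 5d e6 79 cf 2f 33 cc 71
  t2: 5d e6 e6 cf 79 33 cf 71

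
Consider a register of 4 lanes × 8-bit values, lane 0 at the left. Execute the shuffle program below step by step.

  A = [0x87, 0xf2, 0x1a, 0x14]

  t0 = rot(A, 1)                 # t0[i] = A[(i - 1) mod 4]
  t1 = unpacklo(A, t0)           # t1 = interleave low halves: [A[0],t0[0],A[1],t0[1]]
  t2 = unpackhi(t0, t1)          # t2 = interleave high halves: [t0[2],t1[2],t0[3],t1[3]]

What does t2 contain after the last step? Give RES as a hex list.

RES = [0xf2, 0xf2, 0x1a, 0x87]

  t0: 14 87 f2 1a
  t1: 87 14 f2 87
  t2: f2 f2 1a 87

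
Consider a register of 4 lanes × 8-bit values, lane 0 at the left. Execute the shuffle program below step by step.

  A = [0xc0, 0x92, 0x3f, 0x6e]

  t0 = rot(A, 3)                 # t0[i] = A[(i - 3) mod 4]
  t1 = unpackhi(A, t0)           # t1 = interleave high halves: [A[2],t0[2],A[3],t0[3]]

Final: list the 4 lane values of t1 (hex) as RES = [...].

RES = [0x3f, 0x6e, 0x6e, 0xc0]

  t0: 92 3f 6e c0
  t1: 3f 6e 6e c0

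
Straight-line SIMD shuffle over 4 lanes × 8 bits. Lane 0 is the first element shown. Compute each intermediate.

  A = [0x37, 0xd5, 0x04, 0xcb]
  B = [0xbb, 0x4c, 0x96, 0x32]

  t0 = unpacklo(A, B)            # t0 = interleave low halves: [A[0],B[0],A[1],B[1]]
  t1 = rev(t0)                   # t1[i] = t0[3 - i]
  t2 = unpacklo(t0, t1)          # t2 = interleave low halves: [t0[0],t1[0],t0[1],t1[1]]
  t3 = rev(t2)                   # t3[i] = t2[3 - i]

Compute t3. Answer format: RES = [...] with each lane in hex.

RES = [ 0xd5  0xbb  0x4c  0x37 ]

→ t0 |37|bb|d5|4c|
→ t1 |4c|d5|bb|37|
→ t2 |37|4c|bb|d5|
→ t3 |d5|bb|4c|37|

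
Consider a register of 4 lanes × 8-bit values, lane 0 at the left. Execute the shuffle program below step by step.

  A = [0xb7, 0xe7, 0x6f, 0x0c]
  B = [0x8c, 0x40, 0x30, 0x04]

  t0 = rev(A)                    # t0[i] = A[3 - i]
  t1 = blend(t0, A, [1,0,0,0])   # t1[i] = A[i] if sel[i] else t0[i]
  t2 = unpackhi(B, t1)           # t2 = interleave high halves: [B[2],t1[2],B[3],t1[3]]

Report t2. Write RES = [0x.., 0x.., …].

RES = [0x30, 0xe7, 0x04, 0xb7]

  t0: 0c 6f e7 b7
  t1: b7 6f e7 b7
  t2: 30 e7 04 b7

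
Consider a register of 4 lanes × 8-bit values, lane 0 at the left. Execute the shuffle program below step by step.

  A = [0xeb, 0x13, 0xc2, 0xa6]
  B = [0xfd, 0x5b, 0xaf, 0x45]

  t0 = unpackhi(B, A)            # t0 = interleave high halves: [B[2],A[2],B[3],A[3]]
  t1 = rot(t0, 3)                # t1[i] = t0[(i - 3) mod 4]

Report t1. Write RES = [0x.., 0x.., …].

RES = [0xc2, 0x45, 0xa6, 0xaf]

  t0: af c2 45 a6
  t1: c2 45 a6 af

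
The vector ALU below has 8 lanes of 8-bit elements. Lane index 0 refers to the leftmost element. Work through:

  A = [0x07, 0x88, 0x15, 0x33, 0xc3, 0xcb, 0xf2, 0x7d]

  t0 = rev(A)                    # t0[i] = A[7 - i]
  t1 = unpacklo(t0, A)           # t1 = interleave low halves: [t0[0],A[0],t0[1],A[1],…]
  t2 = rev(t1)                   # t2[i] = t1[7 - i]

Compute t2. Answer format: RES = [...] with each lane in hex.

RES = [ 0x33  0xc3  0x15  0xcb  0x88  0xf2  0x07  0x7d ]

t0 = [0x7d, 0xf2, 0xcb, 0xc3, 0x33, 0x15, 0x88, 0x07]
t1 = [0x7d, 0x07, 0xf2, 0x88, 0xcb, 0x15, 0xc3, 0x33]
t2 = [0x33, 0xc3, 0x15, 0xcb, 0x88, 0xf2, 0x07, 0x7d]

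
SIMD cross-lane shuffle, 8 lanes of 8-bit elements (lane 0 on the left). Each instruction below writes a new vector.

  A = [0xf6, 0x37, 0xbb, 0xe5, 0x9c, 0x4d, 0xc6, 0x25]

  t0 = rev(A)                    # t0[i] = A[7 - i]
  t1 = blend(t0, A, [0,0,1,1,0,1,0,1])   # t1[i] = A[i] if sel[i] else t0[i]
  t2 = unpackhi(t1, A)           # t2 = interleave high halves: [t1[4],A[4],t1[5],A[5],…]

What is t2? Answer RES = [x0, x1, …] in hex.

→ t0 |25|c6|4d|9c|e5|bb|37|f6|
→ t1 |25|c6|bb|e5|e5|4d|37|25|
→ t2 |e5|9c|4d|4d|37|c6|25|25|

RES = [ 0xe5  0x9c  0x4d  0x4d  0x37  0xc6  0x25  0x25 ]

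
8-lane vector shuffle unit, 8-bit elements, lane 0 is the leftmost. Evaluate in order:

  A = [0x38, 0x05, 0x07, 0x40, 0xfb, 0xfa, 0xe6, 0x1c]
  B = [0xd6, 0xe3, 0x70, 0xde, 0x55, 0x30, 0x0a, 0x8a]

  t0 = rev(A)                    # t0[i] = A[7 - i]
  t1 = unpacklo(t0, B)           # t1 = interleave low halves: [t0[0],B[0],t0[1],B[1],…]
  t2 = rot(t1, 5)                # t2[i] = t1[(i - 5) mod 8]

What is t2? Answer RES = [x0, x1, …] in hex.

  t0: 1c e6 fa fb 40 07 05 38
  t1: 1c d6 e6 e3 fa 70 fb de
  t2: e3 fa 70 fb de 1c d6 e6

RES = [0xe3, 0xfa, 0x70, 0xfb, 0xde, 0x1c, 0xd6, 0xe6]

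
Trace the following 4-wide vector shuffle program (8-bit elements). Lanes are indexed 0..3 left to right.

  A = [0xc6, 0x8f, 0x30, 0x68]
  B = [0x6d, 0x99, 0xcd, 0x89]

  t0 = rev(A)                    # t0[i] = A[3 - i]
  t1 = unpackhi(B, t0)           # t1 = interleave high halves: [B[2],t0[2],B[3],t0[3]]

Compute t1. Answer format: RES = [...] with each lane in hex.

  t0: 68 30 8f c6
  t1: cd 8f 89 c6

RES = [ 0xcd  0x8f  0x89  0xc6 ]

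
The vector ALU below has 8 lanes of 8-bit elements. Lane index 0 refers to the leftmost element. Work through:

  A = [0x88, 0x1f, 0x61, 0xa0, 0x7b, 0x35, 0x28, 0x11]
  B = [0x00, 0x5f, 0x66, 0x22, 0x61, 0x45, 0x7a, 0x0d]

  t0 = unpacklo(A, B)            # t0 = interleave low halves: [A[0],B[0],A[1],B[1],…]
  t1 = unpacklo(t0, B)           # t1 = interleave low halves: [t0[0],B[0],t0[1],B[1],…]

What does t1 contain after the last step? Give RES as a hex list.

  t0: 88 00 1f 5f 61 66 a0 22
  t1: 88 00 00 5f 1f 66 5f 22

RES = [0x88, 0x00, 0x00, 0x5f, 0x1f, 0x66, 0x5f, 0x22]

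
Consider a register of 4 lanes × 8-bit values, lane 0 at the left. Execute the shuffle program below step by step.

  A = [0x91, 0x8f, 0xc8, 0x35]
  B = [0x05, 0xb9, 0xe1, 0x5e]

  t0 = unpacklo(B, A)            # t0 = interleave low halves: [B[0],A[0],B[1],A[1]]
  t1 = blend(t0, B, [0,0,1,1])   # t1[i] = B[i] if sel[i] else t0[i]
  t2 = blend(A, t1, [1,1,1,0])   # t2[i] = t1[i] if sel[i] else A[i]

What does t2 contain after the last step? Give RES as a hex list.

→ t0 |05|91|b9|8f|
→ t1 |05|91|e1|5e|
→ t2 |05|91|e1|35|

RES = [ 0x05  0x91  0xe1  0x35 ]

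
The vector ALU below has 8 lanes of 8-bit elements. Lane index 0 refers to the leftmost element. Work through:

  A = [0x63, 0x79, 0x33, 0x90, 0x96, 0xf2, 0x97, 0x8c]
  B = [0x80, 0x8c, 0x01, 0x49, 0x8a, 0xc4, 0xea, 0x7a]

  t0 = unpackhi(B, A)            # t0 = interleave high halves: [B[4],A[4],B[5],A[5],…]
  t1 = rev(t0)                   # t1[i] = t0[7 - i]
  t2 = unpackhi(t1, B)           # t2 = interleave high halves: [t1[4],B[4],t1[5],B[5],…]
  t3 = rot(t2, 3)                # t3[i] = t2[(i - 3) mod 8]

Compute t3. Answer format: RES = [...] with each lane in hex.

  t0: 8a 96 c4 f2 ea 97 7a 8c
  t1: 8c 7a 97 ea f2 c4 96 8a
  t2: f2 8a c4 c4 96 ea 8a 7a
  t3: ea 8a 7a f2 8a c4 c4 96

RES = [ 0xea  0x8a  0x7a  0xf2  0x8a  0xc4  0xc4  0x96 ]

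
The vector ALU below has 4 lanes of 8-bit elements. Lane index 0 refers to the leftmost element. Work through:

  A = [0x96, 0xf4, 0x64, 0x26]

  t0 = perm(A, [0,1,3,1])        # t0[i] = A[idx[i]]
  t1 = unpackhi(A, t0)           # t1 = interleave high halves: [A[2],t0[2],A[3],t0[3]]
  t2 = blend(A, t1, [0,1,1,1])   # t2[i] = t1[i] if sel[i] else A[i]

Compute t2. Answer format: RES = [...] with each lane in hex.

t0 = [0x96, 0xf4, 0x26, 0xf4]
t1 = [0x64, 0x26, 0x26, 0xf4]
t2 = [0x96, 0x26, 0x26, 0xf4]

RES = [ 0x96  0x26  0x26  0xf4 ]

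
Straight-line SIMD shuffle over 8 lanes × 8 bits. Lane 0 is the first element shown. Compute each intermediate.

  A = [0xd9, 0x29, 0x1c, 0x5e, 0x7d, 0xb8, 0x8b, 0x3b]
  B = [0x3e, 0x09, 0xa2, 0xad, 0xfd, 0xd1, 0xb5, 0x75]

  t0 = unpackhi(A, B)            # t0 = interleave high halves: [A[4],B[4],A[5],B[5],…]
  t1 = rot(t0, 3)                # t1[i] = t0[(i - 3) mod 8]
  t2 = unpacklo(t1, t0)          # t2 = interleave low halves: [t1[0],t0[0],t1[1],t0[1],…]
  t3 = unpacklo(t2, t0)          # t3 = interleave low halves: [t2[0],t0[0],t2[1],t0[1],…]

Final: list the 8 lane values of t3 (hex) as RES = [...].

RES = [0xb5, 0x7d, 0x7d, 0xfd, 0x3b, 0xb8, 0xfd, 0xd1]

t0 = [0x7d, 0xfd, 0xb8, 0xd1, 0x8b, 0xb5, 0x3b, 0x75]
t1 = [0xb5, 0x3b, 0x75, 0x7d, 0xfd, 0xb8, 0xd1, 0x8b]
t2 = [0xb5, 0x7d, 0x3b, 0xfd, 0x75, 0xb8, 0x7d, 0xd1]
t3 = [0xb5, 0x7d, 0x7d, 0xfd, 0x3b, 0xb8, 0xfd, 0xd1]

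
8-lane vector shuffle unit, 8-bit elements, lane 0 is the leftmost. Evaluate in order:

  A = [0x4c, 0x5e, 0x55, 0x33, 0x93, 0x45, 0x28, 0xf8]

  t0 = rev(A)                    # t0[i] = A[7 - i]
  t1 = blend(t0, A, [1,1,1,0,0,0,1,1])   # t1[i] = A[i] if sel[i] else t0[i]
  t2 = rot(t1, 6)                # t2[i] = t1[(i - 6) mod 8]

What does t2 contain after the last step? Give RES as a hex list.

→ t0 |f8|28|45|93|33|55|5e|4c|
→ t1 |4c|5e|55|93|33|55|28|f8|
→ t2 |55|93|33|55|28|f8|4c|5e|

RES = [0x55, 0x93, 0x33, 0x55, 0x28, 0xf8, 0x4c, 0x5e]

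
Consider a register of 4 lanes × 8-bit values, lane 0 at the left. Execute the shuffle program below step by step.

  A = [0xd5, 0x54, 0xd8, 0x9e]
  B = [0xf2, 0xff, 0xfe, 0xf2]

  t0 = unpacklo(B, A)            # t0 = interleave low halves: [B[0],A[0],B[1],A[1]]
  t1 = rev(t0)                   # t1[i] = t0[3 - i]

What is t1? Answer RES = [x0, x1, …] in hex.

RES = [0x54, 0xff, 0xd5, 0xf2]

→ t0 |f2|d5|ff|54|
→ t1 |54|ff|d5|f2|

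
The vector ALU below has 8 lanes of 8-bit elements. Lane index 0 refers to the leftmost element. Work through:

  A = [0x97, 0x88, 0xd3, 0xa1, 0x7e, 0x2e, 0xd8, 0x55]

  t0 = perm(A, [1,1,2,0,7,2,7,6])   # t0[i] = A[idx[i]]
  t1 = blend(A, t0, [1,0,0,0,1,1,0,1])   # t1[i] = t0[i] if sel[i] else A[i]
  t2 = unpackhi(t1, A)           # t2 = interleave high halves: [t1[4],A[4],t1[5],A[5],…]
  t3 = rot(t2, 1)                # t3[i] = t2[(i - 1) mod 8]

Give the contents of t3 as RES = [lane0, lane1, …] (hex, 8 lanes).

  t0: 88 88 d3 97 55 d3 55 d8
  t1: 88 88 d3 a1 55 d3 d8 d8
  t2: 55 7e d3 2e d8 d8 d8 55
  t3: 55 55 7e d3 2e d8 d8 d8

RES = [ 0x55  0x55  0x7e  0xd3  0x2e  0xd8  0xd8  0xd8 ]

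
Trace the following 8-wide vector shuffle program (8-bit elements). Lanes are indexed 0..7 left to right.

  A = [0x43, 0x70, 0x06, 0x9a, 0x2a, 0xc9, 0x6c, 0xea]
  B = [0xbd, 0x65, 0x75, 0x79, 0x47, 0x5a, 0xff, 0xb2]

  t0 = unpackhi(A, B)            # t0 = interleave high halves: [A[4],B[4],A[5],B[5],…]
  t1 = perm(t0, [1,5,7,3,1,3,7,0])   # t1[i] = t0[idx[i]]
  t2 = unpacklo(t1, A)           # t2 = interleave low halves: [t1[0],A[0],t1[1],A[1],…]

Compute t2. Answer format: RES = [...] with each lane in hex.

RES = [ 0x47  0x43  0xff  0x70  0xb2  0x06  0x5a  0x9a ]

→ t0 |2a|47|c9|5a|6c|ff|ea|b2|
→ t1 |47|ff|b2|5a|47|5a|b2|2a|
→ t2 |47|43|ff|70|b2|06|5a|9a|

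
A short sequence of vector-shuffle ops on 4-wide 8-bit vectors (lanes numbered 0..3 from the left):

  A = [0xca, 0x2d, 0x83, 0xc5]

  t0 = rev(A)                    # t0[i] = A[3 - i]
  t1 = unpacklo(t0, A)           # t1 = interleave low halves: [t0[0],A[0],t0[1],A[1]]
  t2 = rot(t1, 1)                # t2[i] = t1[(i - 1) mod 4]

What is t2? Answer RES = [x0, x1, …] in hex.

RES = [0x2d, 0xc5, 0xca, 0x83]

→ t0 |c5|83|2d|ca|
→ t1 |c5|ca|83|2d|
→ t2 |2d|c5|ca|83|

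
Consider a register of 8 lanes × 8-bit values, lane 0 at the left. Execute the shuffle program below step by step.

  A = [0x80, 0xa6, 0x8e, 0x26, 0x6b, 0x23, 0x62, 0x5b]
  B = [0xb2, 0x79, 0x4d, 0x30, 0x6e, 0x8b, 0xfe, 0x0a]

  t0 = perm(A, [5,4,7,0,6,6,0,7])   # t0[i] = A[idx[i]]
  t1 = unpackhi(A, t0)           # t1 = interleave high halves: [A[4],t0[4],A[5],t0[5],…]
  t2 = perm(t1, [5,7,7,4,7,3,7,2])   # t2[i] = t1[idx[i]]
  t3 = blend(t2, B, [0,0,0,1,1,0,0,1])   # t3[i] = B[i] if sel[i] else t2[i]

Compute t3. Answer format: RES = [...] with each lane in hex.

t0 = [0x23, 0x6b, 0x5b, 0x80, 0x62, 0x62, 0x80, 0x5b]
t1 = [0x6b, 0x62, 0x23, 0x62, 0x62, 0x80, 0x5b, 0x5b]
t2 = [0x80, 0x5b, 0x5b, 0x62, 0x5b, 0x62, 0x5b, 0x23]
t3 = [0x80, 0x5b, 0x5b, 0x30, 0x6e, 0x62, 0x5b, 0x0a]

RES = [0x80, 0x5b, 0x5b, 0x30, 0x6e, 0x62, 0x5b, 0x0a]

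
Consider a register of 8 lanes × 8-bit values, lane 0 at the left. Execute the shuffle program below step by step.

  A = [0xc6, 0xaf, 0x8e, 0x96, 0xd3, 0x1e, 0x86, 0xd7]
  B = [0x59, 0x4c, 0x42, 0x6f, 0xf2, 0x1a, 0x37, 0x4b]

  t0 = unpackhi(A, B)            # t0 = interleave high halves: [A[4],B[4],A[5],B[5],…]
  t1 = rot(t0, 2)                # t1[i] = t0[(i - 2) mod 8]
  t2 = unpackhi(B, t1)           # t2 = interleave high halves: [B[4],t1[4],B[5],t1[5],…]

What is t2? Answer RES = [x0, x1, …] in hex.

RES = [0xf2, 0x1e, 0x1a, 0x1a, 0x37, 0x86, 0x4b, 0x37]

  t0: d3 f2 1e 1a 86 37 d7 4b
  t1: d7 4b d3 f2 1e 1a 86 37
  t2: f2 1e 1a 1a 37 86 4b 37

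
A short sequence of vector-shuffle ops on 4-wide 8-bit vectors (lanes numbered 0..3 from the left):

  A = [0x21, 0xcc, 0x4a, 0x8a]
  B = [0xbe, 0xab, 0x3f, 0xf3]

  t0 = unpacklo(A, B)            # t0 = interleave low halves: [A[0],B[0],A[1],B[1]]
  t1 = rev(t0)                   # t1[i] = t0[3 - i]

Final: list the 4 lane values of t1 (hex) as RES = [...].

→ t0 |21|be|cc|ab|
→ t1 |ab|cc|be|21|

RES = [ 0xab  0xcc  0xbe  0x21 ]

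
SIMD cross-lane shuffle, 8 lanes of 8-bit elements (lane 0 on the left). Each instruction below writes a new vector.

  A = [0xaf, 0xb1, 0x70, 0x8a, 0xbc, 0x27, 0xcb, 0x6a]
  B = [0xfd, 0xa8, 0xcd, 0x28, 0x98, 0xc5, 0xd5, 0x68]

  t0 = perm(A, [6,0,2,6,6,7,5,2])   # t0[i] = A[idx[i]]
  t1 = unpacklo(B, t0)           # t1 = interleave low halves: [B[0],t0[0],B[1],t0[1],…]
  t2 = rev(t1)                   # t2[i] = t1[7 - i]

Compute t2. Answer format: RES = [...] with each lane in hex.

→ t0 |cb|af|70|cb|cb|6a|27|70|
→ t1 |fd|cb|a8|af|cd|70|28|cb|
→ t2 |cb|28|70|cd|af|a8|cb|fd|

RES = [0xcb, 0x28, 0x70, 0xcd, 0xaf, 0xa8, 0xcb, 0xfd]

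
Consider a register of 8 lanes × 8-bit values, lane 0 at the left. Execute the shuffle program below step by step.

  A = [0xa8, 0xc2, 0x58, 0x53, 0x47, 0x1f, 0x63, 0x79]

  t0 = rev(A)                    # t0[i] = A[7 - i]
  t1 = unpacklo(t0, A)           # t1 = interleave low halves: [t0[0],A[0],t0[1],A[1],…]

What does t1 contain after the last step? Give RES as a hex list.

RES = [0x79, 0xa8, 0x63, 0xc2, 0x1f, 0x58, 0x47, 0x53]

t0 = [0x79, 0x63, 0x1f, 0x47, 0x53, 0x58, 0xc2, 0xa8]
t1 = [0x79, 0xa8, 0x63, 0xc2, 0x1f, 0x58, 0x47, 0x53]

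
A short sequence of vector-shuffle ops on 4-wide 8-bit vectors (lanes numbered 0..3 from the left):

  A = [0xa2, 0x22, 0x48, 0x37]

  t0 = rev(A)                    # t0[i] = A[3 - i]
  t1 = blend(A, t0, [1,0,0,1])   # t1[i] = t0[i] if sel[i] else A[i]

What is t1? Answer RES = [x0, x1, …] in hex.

RES = [0x37, 0x22, 0x48, 0xa2]

→ t0 |37|48|22|a2|
→ t1 |37|22|48|a2|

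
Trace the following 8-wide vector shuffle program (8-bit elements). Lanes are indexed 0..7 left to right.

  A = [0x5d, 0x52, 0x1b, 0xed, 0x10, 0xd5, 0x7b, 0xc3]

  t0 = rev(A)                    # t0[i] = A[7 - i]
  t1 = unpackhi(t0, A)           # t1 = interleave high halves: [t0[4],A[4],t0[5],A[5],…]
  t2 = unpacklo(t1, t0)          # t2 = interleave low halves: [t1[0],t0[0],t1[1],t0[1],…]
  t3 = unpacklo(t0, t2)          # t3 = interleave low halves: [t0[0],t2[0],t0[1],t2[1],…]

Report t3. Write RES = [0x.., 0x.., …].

→ t0 |c3|7b|d5|10|ed|1b|52|5d|
→ t1 |ed|10|1b|d5|52|7b|5d|c3|
→ t2 |ed|c3|10|7b|1b|d5|d5|10|
→ t3 |c3|ed|7b|c3|d5|10|10|7b|

RES = [0xc3, 0xed, 0x7b, 0xc3, 0xd5, 0x10, 0x10, 0x7b]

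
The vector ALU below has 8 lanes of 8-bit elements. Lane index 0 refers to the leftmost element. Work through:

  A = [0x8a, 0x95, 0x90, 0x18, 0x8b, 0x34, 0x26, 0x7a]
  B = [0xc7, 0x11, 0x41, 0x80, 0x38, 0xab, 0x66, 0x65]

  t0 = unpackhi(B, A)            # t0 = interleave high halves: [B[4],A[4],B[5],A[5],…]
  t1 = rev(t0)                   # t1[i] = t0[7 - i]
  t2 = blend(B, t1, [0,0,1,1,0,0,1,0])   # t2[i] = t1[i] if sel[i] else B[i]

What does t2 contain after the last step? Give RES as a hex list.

t0 = [0x38, 0x8b, 0xab, 0x34, 0x66, 0x26, 0x65, 0x7a]
t1 = [0x7a, 0x65, 0x26, 0x66, 0x34, 0xab, 0x8b, 0x38]
t2 = [0xc7, 0x11, 0x26, 0x66, 0x38, 0xab, 0x8b, 0x65]

RES = [ 0xc7  0x11  0x26  0x66  0x38  0xab  0x8b  0x65 ]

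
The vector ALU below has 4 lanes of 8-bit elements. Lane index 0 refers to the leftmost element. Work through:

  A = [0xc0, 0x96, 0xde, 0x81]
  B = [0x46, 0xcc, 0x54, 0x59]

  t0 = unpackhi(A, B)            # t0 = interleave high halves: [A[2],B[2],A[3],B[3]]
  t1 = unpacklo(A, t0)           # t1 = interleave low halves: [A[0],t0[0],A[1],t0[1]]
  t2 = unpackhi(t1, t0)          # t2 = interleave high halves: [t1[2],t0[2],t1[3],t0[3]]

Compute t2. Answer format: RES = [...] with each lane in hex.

t0 = [0xde, 0x54, 0x81, 0x59]
t1 = [0xc0, 0xde, 0x96, 0x54]
t2 = [0x96, 0x81, 0x54, 0x59]

RES = [ 0x96  0x81  0x54  0x59 ]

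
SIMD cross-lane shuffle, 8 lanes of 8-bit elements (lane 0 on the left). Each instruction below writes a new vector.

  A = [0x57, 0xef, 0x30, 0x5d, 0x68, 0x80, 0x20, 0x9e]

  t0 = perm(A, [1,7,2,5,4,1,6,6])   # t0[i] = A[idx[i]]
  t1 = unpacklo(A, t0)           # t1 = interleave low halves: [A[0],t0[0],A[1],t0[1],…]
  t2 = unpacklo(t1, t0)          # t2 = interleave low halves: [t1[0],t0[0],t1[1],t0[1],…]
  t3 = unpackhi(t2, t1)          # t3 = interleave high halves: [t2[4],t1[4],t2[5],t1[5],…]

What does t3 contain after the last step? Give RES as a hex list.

→ t0 |ef|9e|30|80|68|ef|20|20|
→ t1 |57|ef|ef|9e|30|30|5d|80|
→ t2 |57|ef|ef|9e|ef|30|9e|80|
→ t3 |ef|30|30|30|9e|5d|80|80|

RES = [ 0xef  0x30  0x30  0x30  0x9e  0x5d  0x80  0x80 ]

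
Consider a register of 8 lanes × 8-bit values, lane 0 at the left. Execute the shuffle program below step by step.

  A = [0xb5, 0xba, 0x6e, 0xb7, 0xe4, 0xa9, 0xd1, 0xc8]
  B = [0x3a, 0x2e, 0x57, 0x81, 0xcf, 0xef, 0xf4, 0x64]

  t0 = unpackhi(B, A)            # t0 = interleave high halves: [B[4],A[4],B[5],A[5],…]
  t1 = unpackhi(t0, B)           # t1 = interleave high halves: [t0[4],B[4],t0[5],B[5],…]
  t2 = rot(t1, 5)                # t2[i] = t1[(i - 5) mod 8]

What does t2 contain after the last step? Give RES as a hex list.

t0 = [0xcf, 0xe4, 0xef, 0xa9, 0xf4, 0xd1, 0x64, 0xc8]
t1 = [0xf4, 0xcf, 0xd1, 0xef, 0x64, 0xf4, 0xc8, 0x64]
t2 = [0xef, 0x64, 0xf4, 0xc8, 0x64, 0xf4, 0xcf, 0xd1]

RES = [0xef, 0x64, 0xf4, 0xc8, 0x64, 0xf4, 0xcf, 0xd1]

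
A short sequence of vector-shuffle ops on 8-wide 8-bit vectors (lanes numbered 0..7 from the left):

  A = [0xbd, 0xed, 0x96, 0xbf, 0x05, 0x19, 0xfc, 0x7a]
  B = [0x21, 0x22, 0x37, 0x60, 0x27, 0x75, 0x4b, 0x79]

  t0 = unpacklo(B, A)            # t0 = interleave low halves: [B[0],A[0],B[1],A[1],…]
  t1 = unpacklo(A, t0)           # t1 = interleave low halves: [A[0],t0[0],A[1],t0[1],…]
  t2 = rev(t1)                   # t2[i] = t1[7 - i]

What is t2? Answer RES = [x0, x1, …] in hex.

RES = [ 0xed  0xbf  0x22  0x96  0xbd  0xed  0x21  0xbd ]

  t0: 21 bd 22 ed 37 96 60 bf
  t1: bd 21 ed bd 96 22 bf ed
  t2: ed bf 22 96 bd ed 21 bd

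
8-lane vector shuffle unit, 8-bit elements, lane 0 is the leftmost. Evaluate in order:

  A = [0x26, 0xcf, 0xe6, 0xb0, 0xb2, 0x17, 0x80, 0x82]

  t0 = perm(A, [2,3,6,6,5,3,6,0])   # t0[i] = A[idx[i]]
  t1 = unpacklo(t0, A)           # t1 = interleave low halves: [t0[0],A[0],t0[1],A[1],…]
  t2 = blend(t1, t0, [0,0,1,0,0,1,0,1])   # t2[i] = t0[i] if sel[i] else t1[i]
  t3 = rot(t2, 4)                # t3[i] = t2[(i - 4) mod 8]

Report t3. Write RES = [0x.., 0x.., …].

RES = [0x80, 0xb0, 0x80, 0x26, 0xe6, 0x26, 0x80, 0xcf]

t0 = [0xe6, 0xb0, 0x80, 0x80, 0x17, 0xb0, 0x80, 0x26]
t1 = [0xe6, 0x26, 0xb0, 0xcf, 0x80, 0xe6, 0x80, 0xb0]
t2 = [0xe6, 0x26, 0x80, 0xcf, 0x80, 0xb0, 0x80, 0x26]
t3 = [0x80, 0xb0, 0x80, 0x26, 0xe6, 0x26, 0x80, 0xcf]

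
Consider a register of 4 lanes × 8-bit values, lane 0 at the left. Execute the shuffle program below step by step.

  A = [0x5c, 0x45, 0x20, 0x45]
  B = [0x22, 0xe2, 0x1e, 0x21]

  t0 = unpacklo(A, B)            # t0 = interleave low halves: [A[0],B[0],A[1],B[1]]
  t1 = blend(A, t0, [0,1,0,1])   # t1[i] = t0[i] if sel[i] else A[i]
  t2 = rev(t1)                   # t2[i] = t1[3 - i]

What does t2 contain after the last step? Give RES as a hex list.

RES = [0xe2, 0x20, 0x22, 0x5c]

→ t0 |5c|22|45|e2|
→ t1 |5c|22|20|e2|
→ t2 |e2|20|22|5c|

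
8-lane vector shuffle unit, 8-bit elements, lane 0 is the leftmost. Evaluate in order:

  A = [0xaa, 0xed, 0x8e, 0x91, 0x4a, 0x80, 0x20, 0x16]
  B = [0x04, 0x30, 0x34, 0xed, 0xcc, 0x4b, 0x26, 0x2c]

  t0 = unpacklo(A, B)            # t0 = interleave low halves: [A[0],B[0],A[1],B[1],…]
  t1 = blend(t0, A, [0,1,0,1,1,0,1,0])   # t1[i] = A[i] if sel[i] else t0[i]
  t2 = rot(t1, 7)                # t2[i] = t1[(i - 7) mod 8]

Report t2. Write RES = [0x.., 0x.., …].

RES = [0xed, 0xed, 0x91, 0x4a, 0x34, 0x20, 0xed, 0xaa]

t0 = [0xaa, 0x04, 0xed, 0x30, 0x8e, 0x34, 0x91, 0xed]
t1 = [0xaa, 0xed, 0xed, 0x91, 0x4a, 0x34, 0x20, 0xed]
t2 = [0xed, 0xed, 0x91, 0x4a, 0x34, 0x20, 0xed, 0xaa]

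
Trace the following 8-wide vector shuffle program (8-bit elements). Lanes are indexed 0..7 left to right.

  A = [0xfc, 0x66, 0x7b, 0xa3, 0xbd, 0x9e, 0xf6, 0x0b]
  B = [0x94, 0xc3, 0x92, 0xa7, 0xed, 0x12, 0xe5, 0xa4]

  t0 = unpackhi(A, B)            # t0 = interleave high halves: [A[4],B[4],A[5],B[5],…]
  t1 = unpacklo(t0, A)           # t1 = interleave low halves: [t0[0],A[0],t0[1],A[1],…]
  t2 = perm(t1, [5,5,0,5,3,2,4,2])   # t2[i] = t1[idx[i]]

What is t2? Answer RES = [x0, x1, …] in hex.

→ t0 |bd|ed|9e|12|f6|e5|0b|a4|
→ t1 |bd|fc|ed|66|9e|7b|12|a3|
→ t2 |7b|7b|bd|7b|66|ed|9e|ed|

RES = [ 0x7b  0x7b  0xbd  0x7b  0x66  0xed  0x9e  0xed ]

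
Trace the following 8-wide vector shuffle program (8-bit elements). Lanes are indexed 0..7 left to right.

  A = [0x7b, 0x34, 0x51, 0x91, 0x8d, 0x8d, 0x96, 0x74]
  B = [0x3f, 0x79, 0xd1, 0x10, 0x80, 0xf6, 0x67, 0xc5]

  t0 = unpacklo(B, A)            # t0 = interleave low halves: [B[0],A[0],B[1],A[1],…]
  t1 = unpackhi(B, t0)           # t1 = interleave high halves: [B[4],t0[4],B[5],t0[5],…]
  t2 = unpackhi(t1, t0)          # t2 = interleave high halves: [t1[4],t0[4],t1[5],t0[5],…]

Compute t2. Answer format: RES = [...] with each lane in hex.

RES = [0x67, 0xd1, 0x10, 0x51, 0xc5, 0x10, 0x91, 0x91]

t0 = [0x3f, 0x7b, 0x79, 0x34, 0xd1, 0x51, 0x10, 0x91]
t1 = [0x80, 0xd1, 0xf6, 0x51, 0x67, 0x10, 0xc5, 0x91]
t2 = [0x67, 0xd1, 0x10, 0x51, 0xc5, 0x10, 0x91, 0x91]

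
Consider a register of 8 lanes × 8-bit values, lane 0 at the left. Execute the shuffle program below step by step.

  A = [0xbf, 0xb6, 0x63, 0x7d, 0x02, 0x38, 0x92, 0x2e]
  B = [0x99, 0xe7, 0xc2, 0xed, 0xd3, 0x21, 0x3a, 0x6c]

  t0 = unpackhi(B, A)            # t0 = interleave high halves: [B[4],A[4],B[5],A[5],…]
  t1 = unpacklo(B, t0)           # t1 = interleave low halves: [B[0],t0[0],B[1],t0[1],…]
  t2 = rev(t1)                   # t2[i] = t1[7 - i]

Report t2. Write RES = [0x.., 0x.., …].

RES = [ 0x38  0xed  0x21  0xc2  0x02  0xe7  0xd3  0x99 ]

  t0: d3 02 21 38 3a 92 6c 2e
  t1: 99 d3 e7 02 c2 21 ed 38
  t2: 38 ed 21 c2 02 e7 d3 99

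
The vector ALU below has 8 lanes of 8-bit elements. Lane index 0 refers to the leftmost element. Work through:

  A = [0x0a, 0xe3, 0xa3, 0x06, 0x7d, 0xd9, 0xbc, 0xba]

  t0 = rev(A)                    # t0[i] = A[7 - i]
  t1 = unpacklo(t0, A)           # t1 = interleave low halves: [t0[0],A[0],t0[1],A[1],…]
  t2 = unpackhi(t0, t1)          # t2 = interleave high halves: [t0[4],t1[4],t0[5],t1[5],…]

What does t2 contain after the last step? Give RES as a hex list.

RES = [0x06, 0xd9, 0xa3, 0xa3, 0xe3, 0x7d, 0x0a, 0x06]

  t0: ba bc d9 7d 06 a3 e3 0a
  t1: ba 0a bc e3 d9 a3 7d 06
  t2: 06 d9 a3 a3 e3 7d 0a 06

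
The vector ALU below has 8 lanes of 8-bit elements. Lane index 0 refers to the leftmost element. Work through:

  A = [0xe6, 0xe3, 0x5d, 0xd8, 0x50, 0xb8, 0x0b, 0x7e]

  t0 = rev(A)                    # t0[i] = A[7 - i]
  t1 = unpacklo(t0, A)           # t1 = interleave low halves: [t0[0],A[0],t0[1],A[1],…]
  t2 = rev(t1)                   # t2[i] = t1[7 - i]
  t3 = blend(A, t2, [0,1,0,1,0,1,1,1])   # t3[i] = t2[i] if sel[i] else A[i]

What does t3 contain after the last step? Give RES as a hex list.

RES = [ 0xe6  0x50  0x5d  0xb8  0x50  0x0b  0xe6  0x7e ]

t0 = [0x7e, 0x0b, 0xb8, 0x50, 0xd8, 0x5d, 0xe3, 0xe6]
t1 = [0x7e, 0xe6, 0x0b, 0xe3, 0xb8, 0x5d, 0x50, 0xd8]
t2 = [0xd8, 0x50, 0x5d, 0xb8, 0xe3, 0x0b, 0xe6, 0x7e]
t3 = [0xe6, 0x50, 0x5d, 0xb8, 0x50, 0x0b, 0xe6, 0x7e]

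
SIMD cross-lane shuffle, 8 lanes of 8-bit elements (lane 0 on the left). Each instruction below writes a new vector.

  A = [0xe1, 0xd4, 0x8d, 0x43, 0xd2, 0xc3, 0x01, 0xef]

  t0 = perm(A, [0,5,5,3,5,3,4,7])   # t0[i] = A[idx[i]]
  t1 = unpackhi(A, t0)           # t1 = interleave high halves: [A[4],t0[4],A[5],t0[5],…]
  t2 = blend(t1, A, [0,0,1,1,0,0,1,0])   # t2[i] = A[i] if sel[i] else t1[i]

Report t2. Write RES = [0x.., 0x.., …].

  t0: e1 c3 c3 43 c3 43 d2 ef
  t1: d2 c3 c3 43 01 d2 ef ef
  t2: d2 c3 8d 43 01 d2 01 ef

RES = [ 0xd2  0xc3  0x8d  0x43  0x01  0xd2  0x01  0xef ]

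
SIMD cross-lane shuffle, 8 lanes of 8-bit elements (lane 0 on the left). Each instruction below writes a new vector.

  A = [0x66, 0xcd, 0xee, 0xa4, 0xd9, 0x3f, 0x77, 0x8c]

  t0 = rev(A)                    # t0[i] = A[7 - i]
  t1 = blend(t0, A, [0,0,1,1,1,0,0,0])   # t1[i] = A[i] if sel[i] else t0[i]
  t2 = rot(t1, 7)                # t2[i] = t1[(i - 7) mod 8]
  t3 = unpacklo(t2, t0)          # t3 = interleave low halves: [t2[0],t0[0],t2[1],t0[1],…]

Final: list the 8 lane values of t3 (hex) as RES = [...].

→ t0 |8c|77|3f|d9|a4|ee|cd|66|
→ t1 |8c|77|ee|a4|d9|ee|cd|66|
→ t2 |77|ee|a4|d9|ee|cd|66|8c|
→ t3 |77|8c|ee|77|a4|3f|d9|d9|

RES = [0x77, 0x8c, 0xee, 0x77, 0xa4, 0x3f, 0xd9, 0xd9]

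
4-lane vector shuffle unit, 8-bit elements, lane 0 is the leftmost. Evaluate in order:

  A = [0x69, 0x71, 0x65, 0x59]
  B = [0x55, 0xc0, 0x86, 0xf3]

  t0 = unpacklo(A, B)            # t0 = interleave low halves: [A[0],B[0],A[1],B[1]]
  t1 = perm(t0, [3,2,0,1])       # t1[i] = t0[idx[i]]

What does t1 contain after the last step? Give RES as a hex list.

RES = [0xc0, 0x71, 0x69, 0x55]

t0 = [0x69, 0x55, 0x71, 0xc0]
t1 = [0xc0, 0x71, 0x69, 0x55]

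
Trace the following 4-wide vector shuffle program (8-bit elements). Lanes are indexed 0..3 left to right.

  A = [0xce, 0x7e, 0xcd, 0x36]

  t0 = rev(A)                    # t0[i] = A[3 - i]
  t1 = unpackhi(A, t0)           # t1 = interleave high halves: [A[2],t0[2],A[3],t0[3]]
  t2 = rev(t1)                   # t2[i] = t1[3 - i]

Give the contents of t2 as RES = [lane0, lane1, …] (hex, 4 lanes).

RES = [0xce, 0x36, 0x7e, 0xcd]

→ t0 |36|cd|7e|ce|
→ t1 |cd|7e|36|ce|
→ t2 |ce|36|7e|cd|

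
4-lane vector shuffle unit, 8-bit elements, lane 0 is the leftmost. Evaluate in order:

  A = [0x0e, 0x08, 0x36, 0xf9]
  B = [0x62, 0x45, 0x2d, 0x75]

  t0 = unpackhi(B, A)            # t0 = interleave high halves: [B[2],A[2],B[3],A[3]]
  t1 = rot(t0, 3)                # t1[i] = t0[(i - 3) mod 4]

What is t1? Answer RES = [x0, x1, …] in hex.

→ t0 |2d|36|75|f9|
→ t1 |36|75|f9|2d|

RES = [0x36, 0x75, 0xf9, 0x2d]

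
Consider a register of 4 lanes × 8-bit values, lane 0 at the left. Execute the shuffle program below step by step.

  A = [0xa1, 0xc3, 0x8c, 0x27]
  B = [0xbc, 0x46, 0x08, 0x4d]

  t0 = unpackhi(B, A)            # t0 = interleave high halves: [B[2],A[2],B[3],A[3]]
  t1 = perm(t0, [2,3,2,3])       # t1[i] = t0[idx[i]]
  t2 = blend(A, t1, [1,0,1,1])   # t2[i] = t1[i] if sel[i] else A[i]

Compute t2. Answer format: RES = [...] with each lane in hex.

  t0: 08 8c 4d 27
  t1: 4d 27 4d 27
  t2: 4d c3 4d 27

RES = [0x4d, 0xc3, 0x4d, 0x27]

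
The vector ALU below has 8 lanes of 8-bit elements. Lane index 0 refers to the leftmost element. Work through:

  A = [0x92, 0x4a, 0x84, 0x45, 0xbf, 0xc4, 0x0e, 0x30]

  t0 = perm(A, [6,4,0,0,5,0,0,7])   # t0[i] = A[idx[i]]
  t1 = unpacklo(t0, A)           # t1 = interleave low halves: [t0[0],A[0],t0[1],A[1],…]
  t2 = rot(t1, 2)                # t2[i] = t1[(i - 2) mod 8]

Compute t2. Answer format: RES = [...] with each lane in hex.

→ t0 |0e|bf|92|92|c4|92|92|30|
→ t1 |0e|92|bf|4a|92|84|92|45|
→ t2 |92|45|0e|92|bf|4a|92|84|

RES = [ 0x92  0x45  0x0e  0x92  0xbf  0x4a  0x92  0x84 ]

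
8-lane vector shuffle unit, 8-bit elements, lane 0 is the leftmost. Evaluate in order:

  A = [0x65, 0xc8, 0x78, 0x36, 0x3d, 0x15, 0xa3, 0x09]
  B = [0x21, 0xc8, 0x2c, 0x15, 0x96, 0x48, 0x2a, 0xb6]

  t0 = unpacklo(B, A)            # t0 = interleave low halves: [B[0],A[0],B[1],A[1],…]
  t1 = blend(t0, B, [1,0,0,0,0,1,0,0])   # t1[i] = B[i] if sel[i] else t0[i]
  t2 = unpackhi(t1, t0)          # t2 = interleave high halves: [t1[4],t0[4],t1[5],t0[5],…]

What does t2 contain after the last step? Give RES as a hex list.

RES = [ 0x2c  0x2c  0x48  0x78  0x15  0x15  0x36  0x36 ]

t0 = [0x21, 0x65, 0xc8, 0xc8, 0x2c, 0x78, 0x15, 0x36]
t1 = [0x21, 0x65, 0xc8, 0xc8, 0x2c, 0x48, 0x15, 0x36]
t2 = [0x2c, 0x2c, 0x48, 0x78, 0x15, 0x15, 0x36, 0x36]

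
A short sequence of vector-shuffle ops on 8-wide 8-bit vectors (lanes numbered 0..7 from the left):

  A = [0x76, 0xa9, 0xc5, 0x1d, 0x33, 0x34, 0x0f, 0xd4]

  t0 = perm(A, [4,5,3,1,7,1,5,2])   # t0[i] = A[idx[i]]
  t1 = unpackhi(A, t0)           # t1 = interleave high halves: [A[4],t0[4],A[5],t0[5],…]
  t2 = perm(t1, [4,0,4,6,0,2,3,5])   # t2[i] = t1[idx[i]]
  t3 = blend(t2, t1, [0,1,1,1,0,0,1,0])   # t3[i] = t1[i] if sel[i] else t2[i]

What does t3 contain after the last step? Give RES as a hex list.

RES = [0x0f, 0xd4, 0x34, 0xa9, 0x33, 0x34, 0xd4, 0x34]

t0 = [0x33, 0x34, 0x1d, 0xa9, 0xd4, 0xa9, 0x34, 0xc5]
t1 = [0x33, 0xd4, 0x34, 0xa9, 0x0f, 0x34, 0xd4, 0xc5]
t2 = [0x0f, 0x33, 0x0f, 0xd4, 0x33, 0x34, 0xa9, 0x34]
t3 = [0x0f, 0xd4, 0x34, 0xa9, 0x33, 0x34, 0xd4, 0x34]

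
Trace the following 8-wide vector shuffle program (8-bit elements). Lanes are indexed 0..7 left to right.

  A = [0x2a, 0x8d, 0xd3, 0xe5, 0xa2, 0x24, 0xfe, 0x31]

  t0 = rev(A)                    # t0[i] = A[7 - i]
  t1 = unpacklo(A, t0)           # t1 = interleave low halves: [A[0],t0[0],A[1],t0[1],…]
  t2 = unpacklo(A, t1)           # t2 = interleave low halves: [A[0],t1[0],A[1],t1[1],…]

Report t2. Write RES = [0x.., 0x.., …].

t0 = [0x31, 0xfe, 0x24, 0xa2, 0xe5, 0xd3, 0x8d, 0x2a]
t1 = [0x2a, 0x31, 0x8d, 0xfe, 0xd3, 0x24, 0xe5, 0xa2]
t2 = [0x2a, 0x2a, 0x8d, 0x31, 0xd3, 0x8d, 0xe5, 0xfe]

RES = [ 0x2a  0x2a  0x8d  0x31  0xd3  0x8d  0xe5  0xfe ]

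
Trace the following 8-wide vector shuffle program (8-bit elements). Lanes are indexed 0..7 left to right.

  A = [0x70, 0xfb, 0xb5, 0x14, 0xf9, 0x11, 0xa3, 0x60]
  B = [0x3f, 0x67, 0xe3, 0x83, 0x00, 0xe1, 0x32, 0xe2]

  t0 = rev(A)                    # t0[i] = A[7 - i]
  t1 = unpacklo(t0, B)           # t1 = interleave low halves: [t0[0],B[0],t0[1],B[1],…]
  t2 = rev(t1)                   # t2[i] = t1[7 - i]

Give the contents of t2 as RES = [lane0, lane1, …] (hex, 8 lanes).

t0 = [0x60, 0xa3, 0x11, 0xf9, 0x14, 0xb5, 0xfb, 0x70]
t1 = [0x60, 0x3f, 0xa3, 0x67, 0x11, 0xe3, 0xf9, 0x83]
t2 = [0x83, 0xf9, 0xe3, 0x11, 0x67, 0xa3, 0x3f, 0x60]

RES = [ 0x83  0xf9  0xe3  0x11  0x67  0xa3  0x3f  0x60 ]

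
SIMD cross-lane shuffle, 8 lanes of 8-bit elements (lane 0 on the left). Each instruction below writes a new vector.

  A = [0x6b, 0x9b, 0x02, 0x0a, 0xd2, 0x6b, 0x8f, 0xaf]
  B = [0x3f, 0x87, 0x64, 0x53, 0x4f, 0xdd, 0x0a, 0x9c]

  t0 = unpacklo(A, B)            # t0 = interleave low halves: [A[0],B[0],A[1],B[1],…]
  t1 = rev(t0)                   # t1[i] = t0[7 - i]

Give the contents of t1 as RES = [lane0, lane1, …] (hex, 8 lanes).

RES = [ 0x53  0x0a  0x64  0x02  0x87  0x9b  0x3f  0x6b ]

t0 = [0x6b, 0x3f, 0x9b, 0x87, 0x02, 0x64, 0x0a, 0x53]
t1 = [0x53, 0x0a, 0x64, 0x02, 0x87, 0x9b, 0x3f, 0x6b]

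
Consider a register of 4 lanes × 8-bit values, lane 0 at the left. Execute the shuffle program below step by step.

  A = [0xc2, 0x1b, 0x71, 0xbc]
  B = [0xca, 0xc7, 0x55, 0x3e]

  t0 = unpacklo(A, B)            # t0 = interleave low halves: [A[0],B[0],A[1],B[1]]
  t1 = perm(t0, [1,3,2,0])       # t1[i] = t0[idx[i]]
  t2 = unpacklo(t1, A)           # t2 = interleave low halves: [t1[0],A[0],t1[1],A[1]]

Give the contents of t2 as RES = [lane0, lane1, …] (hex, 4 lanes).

RES = [ 0xca  0xc2  0xc7  0x1b ]

  t0: c2 ca 1b c7
  t1: ca c7 1b c2
  t2: ca c2 c7 1b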